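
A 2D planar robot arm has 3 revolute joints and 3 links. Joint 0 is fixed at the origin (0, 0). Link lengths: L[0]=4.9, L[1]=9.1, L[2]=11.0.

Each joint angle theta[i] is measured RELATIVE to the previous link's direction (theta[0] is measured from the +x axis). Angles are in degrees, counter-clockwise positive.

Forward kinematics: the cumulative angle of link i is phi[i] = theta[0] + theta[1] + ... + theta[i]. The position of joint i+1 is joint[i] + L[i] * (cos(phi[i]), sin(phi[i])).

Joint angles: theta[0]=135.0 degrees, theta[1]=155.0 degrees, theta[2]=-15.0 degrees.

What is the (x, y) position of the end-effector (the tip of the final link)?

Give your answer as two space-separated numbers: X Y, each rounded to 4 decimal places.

joint[0] = (0.0000, 0.0000)  (base)
link 0: phi[0] = 135 = 135 deg
  cos(135 deg) = -0.7071, sin(135 deg) = 0.7071
  joint[1] = (0.0000, 0.0000) + 4.9 * (-0.7071, 0.7071) = (0.0000 + -3.4648, 0.0000 + 3.4648) = (-3.4648, 3.4648)
link 1: phi[1] = 135 + 155 = 290 deg
  cos(290 deg) = 0.3420, sin(290 deg) = -0.9397
  joint[2] = (-3.4648, 3.4648) + 9.1 * (0.3420, -0.9397) = (-3.4648 + 3.1124, 3.4648 + -8.5512) = (-0.3524, -5.0864)
link 2: phi[2] = 135 + 155 + -15 = 275 deg
  cos(275 deg) = 0.0872, sin(275 deg) = -0.9962
  joint[3] = (-0.3524, -5.0864) + 11 * (0.0872, -0.9962) = (-0.3524 + 0.9587, -5.0864 + -10.9581) = (0.6063, -16.0445)
End effector: (0.6063, -16.0445)

Answer: 0.6063 -16.0445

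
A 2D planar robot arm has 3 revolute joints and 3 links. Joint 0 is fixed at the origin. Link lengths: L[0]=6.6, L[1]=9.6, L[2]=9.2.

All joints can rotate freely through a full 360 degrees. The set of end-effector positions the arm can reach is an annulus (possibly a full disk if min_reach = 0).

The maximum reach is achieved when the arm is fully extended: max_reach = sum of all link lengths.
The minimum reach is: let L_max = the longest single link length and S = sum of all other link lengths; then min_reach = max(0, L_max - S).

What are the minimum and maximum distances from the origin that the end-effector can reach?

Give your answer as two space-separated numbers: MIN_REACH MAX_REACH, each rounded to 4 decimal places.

Answer: 0.0000 25.4000

Derivation:
Link lengths: [6.6, 9.6, 9.2]
max_reach = 6.6 + 9.6 + 9.2 = 25.4
L_max = max([6.6, 9.6, 9.2]) = 9.6
S (sum of others) = 25.4 - 9.6 = 15.8
min_reach = max(0, 9.6 - 15.8) = max(0, -6.2) = 0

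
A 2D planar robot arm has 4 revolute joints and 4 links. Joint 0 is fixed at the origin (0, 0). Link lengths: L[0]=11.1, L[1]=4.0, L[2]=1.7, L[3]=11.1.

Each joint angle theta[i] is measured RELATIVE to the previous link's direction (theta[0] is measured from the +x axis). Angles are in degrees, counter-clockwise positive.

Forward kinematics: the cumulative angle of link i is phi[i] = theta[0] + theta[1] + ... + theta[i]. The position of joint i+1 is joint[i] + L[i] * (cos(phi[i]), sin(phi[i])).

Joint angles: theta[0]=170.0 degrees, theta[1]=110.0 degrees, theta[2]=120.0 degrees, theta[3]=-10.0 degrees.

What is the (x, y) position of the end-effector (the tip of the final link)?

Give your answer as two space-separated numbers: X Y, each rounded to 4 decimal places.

Answer: 0.6784 4.6310

Derivation:
joint[0] = (0.0000, 0.0000)  (base)
link 0: phi[0] = 170 = 170 deg
  cos(170 deg) = -0.9848, sin(170 deg) = 0.1736
  joint[1] = (0.0000, 0.0000) + 11.1 * (-0.9848, 0.1736) = (0.0000 + -10.9314, 0.0000 + 1.9275) = (-10.9314, 1.9275)
link 1: phi[1] = 170 + 110 = 280 deg
  cos(280 deg) = 0.1736, sin(280 deg) = -0.9848
  joint[2] = (-10.9314, 1.9275) + 4 * (0.1736, -0.9848) = (-10.9314 + 0.6946, 1.9275 + -3.9392) = (-10.2368, -2.0117)
link 2: phi[2] = 170 + 110 + 120 = 400 deg
  cos(400 deg) = 0.7660, sin(400 deg) = 0.6428
  joint[3] = (-10.2368, -2.0117) + 1.7 * (0.7660, 0.6428) = (-10.2368 + 1.3023, -2.0117 + 1.0927) = (-8.9345, -0.9190)
link 3: phi[3] = 170 + 110 + 120 + -10 = 390 deg
  cos(390 deg) = 0.8660, sin(390 deg) = 0.5000
  joint[4] = (-8.9345, -0.9190) + 11.1 * (0.8660, 0.5000) = (-8.9345 + 9.6129, -0.9190 + 5.5500) = (0.6784, 4.6310)
End effector: (0.6784, 4.6310)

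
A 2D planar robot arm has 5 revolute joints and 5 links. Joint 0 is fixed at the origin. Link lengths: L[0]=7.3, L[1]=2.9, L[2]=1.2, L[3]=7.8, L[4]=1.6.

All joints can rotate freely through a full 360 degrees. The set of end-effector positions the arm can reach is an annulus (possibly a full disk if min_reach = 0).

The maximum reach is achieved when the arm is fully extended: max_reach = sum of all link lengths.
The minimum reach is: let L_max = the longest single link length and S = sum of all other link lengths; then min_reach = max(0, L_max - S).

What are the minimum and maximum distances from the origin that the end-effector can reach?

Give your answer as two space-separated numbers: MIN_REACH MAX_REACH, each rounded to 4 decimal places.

Answer: 0.0000 20.8000

Derivation:
Link lengths: [7.3, 2.9, 1.2, 7.8, 1.6]
max_reach = 7.3 + 2.9 + 1.2 + 7.8 + 1.6 = 20.8
L_max = max([7.3, 2.9, 1.2, 7.8, 1.6]) = 7.8
S (sum of others) = 20.8 - 7.8 = 13
min_reach = max(0, 7.8 - 13) = max(0, -5.2) = 0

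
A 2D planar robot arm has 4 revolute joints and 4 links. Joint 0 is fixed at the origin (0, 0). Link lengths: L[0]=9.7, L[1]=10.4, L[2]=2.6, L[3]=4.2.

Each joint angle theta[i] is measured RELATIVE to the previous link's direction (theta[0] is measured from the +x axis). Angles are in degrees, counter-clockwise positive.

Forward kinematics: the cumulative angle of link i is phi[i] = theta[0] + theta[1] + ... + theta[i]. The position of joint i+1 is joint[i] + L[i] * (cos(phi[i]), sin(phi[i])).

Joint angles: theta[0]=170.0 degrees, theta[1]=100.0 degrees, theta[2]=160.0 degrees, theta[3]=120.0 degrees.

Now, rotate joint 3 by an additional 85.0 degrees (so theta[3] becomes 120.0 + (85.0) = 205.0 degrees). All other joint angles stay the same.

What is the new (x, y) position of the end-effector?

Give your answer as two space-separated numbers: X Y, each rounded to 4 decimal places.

joint[0] = (0.0000, 0.0000)  (base)
link 0: phi[0] = 170 = 170 deg
  cos(170 deg) = -0.9848, sin(170 deg) = 0.1736
  joint[1] = (0.0000, 0.0000) + 9.7 * (-0.9848, 0.1736) = (0.0000 + -9.5526, 0.0000 + 1.6844) = (-9.5526, 1.6844)
link 1: phi[1] = 170 + 100 = 270 deg
  cos(270 deg) = -0.0000, sin(270 deg) = -1.0000
  joint[2] = (-9.5526, 1.6844) + 10.4 * (-0.0000, -1.0000) = (-9.5526 + -0.0000, 1.6844 + -10.4000) = (-9.5526, -8.7156)
link 2: phi[2] = 170 + 100 + 160 = 430 deg
  cos(430 deg) = 0.3420, sin(430 deg) = 0.9397
  joint[3] = (-9.5526, -8.7156) + 2.6 * (0.3420, 0.9397) = (-9.5526 + 0.8893, -8.7156 + 2.4432) = (-8.6634, -6.2724)
link 3: phi[3] = 170 + 100 + 160 + 205 = 635 deg
  cos(635 deg) = 0.0872, sin(635 deg) = -0.9962
  joint[4] = (-8.6634, -6.2724) + 4.2 * (0.0872, -0.9962) = (-8.6634 + 0.3661, -6.2724 + -4.1840) = (-8.2973, -10.4564)
End effector: (-8.2973, -10.4564)

Answer: -8.2973 -10.4564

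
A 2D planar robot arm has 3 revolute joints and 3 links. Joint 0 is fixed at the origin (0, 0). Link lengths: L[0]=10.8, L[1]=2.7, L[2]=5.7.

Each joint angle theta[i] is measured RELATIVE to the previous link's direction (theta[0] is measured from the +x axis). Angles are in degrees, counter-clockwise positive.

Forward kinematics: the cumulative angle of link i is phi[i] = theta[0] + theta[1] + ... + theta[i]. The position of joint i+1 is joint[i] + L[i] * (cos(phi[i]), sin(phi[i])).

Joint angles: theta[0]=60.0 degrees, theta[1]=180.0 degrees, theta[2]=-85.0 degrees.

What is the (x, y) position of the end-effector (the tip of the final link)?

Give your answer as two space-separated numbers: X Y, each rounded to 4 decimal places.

joint[0] = (0.0000, 0.0000)  (base)
link 0: phi[0] = 60 = 60 deg
  cos(60 deg) = 0.5000, sin(60 deg) = 0.8660
  joint[1] = (0.0000, 0.0000) + 10.8 * (0.5000, 0.8660) = (0.0000 + 5.4000, 0.0000 + 9.3531) = (5.4000, 9.3531)
link 1: phi[1] = 60 + 180 = 240 deg
  cos(240 deg) = -0.5000, sin(240 deg) = -0.8660
  joint[2] = (5.4000, 9.3531) + 2.7 * (-0.5000, -0.8660) = (5.4000 + -1.3500, 9.3531 + -2.3383) = (4.0500, 7.0148)
link 2: phi[2] = 60 + 180 + -85 = 155 deg
  cos(155 deg) = -0.9063, sin(155 deg) = 0.4226
  joint[3] = (4.0500, 7.0148) + 5.7 * (-0.9063, 0.4226) = (4.0500 + -5.1660, 7.0148 + 2.4089) = (-1.1160, 9.4237)
End effector: (-1.1160, 9.4237)

Answer: -1.1160 9.4237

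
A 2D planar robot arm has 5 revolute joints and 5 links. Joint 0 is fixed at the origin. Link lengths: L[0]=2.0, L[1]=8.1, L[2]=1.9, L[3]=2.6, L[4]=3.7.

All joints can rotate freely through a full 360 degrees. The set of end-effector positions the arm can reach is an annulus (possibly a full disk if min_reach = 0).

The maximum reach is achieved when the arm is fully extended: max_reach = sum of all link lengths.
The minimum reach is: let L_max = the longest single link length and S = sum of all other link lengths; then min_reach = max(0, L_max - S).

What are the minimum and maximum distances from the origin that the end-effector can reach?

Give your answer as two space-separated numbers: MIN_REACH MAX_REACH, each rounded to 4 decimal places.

Answer: 0.0000 18.3000

Derivation:
Link lengths: [2.0, 8.1, 1.9, 2.6, 3.7]
max_reach = 2 + 8.1 + 1.9 + 2.6 + 3.7 = 18.3
L_max = max([2.0, 8.1, 1.9, 2.6, 3.7]) = 8.1
S (sum of others) = 18.3 - 8.1 = 10.2
min_reach = max(0, 8.1 - 10.2) = max(0, -2.1) = 0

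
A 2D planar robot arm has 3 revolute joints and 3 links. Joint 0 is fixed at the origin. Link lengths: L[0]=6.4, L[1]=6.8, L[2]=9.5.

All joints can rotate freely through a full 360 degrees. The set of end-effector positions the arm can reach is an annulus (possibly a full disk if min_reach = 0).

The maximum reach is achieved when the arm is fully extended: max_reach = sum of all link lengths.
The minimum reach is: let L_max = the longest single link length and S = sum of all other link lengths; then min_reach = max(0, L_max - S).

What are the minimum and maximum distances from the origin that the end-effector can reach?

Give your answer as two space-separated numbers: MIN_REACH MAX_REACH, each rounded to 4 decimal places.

Answer: 0.0000 22.7000

Derivation:
Link lengths: [6.4, 6.8, 9.5]
max_reach = 6.4 + 6.8 + 9.5 = 22.7
L_max = max([6.4, 6.8, 9.5]) = 9.5
S (sum of others) = 22.7 - 9.5 = 13.2
min_reach = max(0, 9.5 - 13.2) = max(0, -3.7) = 0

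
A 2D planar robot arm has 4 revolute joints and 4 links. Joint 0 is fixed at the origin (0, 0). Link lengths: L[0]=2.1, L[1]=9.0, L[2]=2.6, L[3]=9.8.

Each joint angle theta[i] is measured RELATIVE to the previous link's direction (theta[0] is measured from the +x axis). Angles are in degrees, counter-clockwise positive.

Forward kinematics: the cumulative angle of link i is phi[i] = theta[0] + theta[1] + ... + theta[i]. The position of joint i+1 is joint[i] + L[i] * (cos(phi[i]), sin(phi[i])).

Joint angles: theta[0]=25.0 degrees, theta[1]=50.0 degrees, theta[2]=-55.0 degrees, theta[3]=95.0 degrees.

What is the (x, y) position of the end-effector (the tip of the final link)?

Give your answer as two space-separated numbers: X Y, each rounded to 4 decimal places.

joint[0] = (0.0000, 0.0000)  (base)
link 0: phi[0] = 25 = 25 deg
  cos(25 deg) = 0.9063, sin(25 deg) = 0.4226
  joint[1] = (0.0000, 0.0000) + 2.1 * (0.9063, 0.4226) = (0.0000 + 1.9032, 0.0000 + 0.8875) = (1.9032, 0.8875)
link 1: phi[1] = 25 + 50 = 75 deg
  cos(75 deg) = 0.2588, sin(75 deg) = 0.9659
  joint[2] = (1.9032, 0.8875) + 9 * (0.2588, 0.9659) = (1.9032 + 2.3294, 0.8875 + 8.6933) = (4.2326, 9.5808)
link 2: phi[2] = 25 + 50 + -55 = 20 deg
  cos(20 deg) = 0.9397, sin(20 deg) = 0.3420
  joint[3] = (4.2326, 9.5808) + 2.6 * (0.9397, 0.3420) = (4.2326 + 2.4432, 9.5808 + 0.8893) = (6.6758, 10.4701)
link 3: phi[3] = 25 + 50 + -55 + 95 = 115 deg
  cos(115 deg) = -0.4226, sin(115 deg) = 0.9063
  joint[4] = (6.6758, 10.4701) + 9.8 * (-0.4226, 0.9063) = (6.6758 + -4.1417, 10.4701 + 8.8818) = (2.5342, 19.3519)
End effector: (2.5342, 19.3519)

Answer: 2.5342 19.3519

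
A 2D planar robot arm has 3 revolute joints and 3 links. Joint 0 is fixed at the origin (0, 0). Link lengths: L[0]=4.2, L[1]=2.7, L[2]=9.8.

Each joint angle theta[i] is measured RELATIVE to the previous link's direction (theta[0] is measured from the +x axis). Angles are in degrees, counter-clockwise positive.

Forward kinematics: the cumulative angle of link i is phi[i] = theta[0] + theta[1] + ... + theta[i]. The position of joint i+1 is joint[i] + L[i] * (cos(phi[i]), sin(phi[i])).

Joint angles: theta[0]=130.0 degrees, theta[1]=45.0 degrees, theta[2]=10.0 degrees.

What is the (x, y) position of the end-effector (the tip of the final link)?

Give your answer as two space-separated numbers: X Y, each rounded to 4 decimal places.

Answer: -15.1521 2.5986

Derivation:
joint[0] = (0.0000, 0.0000)  (base)
link 0: phi[0] = 130 = 130 deg
  cos(130 deg) = -0.6428, sin(130 deg) = 0.7660
  joint[1] = (0.0000, 0.0000) + 4.2 * (-0.6428, 0.7660) = (0.0000 + -2.6997, 0.0000 + 3.2174) = (-2.6997, 3.2174)
link 1: phi[1] = 130 + 45 = 175 deg
  cos(175 deg) = -0.9962, sin(175 deg) = 0.0872
  joint[2] = (-2.6997, 3.2174) + 2.7 * (-0.9962, 0.0872) = (-2.6997 + -2.6897, 3.2174 + 0.2353) = (-5.3894, 3.4527)
link 2: phi[2] = 130 + 45 + 10 = 185 deg
  cos(185 deg) = -0.9962, sin(185 deg) = -0.0872
  joint[3] = (-5.3894, 3.4527) + 9.8 * (-0.9962, -0.0872) = (-5.3894 + -9.7627, 3.4527 + -0.8541) = (-15.1521, 2.5986)
End effector: (-15.1521, 2.5986)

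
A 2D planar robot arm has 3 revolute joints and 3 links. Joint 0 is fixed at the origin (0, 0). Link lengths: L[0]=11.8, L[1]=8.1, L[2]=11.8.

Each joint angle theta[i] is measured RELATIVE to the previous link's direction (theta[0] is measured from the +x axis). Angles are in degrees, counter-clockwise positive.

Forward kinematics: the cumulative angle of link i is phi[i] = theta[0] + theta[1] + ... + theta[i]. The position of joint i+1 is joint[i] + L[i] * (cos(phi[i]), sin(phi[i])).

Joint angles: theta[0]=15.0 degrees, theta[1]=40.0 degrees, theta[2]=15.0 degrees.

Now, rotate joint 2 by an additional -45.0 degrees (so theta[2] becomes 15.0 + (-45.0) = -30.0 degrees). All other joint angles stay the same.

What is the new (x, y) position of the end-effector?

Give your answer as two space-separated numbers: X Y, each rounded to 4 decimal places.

joint[0] = (0.0000, 0.0000)  (base)
link 0: phi[0] = 15 = 15 deg
  cos(15 deg) = 0.9659, sin(15 deg) = 0.2588
  joint[1] = (0.0000, 0.0000) + 11.8 * (0.9659, 0.2588) = (0.0000 + 11.3979, 0.0000 + 3.0541) = (11.3979, 3.0541)
link 1: phi[1] = 15 + 40 = 55 deg
  cos(55 deg) = 0.5736, sin(55 deg) = 0.8192
  joint[2] = (11.3979, 3.0541) + 8.1 * (0.5736, 0.8192) = (11.3979 + 4.6460, 3.0541 + 6.6351) = (16.0439, 9.6892)
link 2: phi[2] = 15 + 40 + -30 = 25 deg
  cos(25 deg) = 0.9063, sin(25 deg) = 0.4226
  joint[3] = (16.0439, 9.6892) + 11.8 * (0.9063, 0.4226) = (16.0439 + 10.6944, 9.6892 + 4.9869) = (26.7383, 14.6761)
End effector: (26.7383, 14.6761)

Answer: 26.7383 14.6761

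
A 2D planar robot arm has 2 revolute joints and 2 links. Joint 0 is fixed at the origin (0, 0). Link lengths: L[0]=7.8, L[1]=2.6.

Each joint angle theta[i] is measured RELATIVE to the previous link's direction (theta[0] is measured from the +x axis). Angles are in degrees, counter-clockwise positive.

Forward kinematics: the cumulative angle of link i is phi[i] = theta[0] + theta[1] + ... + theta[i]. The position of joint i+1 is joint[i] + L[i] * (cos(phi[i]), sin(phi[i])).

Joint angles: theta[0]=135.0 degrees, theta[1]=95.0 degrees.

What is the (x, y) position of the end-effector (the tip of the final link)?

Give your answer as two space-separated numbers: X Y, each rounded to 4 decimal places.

joint[0] = (0.0000, 0.0000)  (base)
link 0: phi[0] = 135 = 135 deg
  cos(135 deg) = -0.7071, sin(135 deg) = 0.7071
  joint[1] = (0.0000, 0.0000) + 7.8 * (-0.7071, 0.7071) = (0.0000 + -5.5154, 0.0000 + 5.5154) = (-5.5154, 5.5154)
link 1: phi[1] = 135 + 95 = 230 deg
  cos(230 deg) = -0.6428, sin(230 deg) = -0.7660
  joint[2] = (-5.5154, 5.5154) + 2.6 * (-0.6428, -0.7660) = (-5.5154 + -1.6712, 5.5154 + -1.9917) = (-7.1867, 3.5237)
End effector: (-7.1867, 3.5237)

Answer: -7.1867 3.5237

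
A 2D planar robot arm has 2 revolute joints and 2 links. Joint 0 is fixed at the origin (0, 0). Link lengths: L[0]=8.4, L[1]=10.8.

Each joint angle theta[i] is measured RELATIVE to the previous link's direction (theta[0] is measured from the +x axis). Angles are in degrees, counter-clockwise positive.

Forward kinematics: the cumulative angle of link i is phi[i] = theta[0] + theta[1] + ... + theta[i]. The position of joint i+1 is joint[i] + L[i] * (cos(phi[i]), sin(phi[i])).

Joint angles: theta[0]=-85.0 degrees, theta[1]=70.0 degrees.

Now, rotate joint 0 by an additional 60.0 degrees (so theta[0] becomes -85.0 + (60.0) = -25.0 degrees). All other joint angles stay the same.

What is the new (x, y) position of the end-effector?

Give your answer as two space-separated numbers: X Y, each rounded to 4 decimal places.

joint[0] = (0.0000, 0.0000)  (base)
link 0: phi[0] = -25 = -25 deg
  cos(-25 deg) = 0.9063, sin(-25 deg) = -0.4226
  joint[1] = (0.0000, 0.0000) + 8.4 * (0.9063, -0.4226) = (0.0000 + 7.6130, 0.0000 + -3.5500) = (7.6130, -3.5500)
link 1: phi[1] = -25 + 70 = 45 deg
  cos(45 deg) = 0.7071, sin(45 deg) = 0.7071
  joint[2] = (7.6130, -3.5500) + 10.8 * (0.7071, 0.7071) = (7.6130 + 7.6368, -3.5500 + 7.6368) = (15.2497, 4.0868)
End effector: (15.2497, 4.0868)

Answer: 15.2497 4.0868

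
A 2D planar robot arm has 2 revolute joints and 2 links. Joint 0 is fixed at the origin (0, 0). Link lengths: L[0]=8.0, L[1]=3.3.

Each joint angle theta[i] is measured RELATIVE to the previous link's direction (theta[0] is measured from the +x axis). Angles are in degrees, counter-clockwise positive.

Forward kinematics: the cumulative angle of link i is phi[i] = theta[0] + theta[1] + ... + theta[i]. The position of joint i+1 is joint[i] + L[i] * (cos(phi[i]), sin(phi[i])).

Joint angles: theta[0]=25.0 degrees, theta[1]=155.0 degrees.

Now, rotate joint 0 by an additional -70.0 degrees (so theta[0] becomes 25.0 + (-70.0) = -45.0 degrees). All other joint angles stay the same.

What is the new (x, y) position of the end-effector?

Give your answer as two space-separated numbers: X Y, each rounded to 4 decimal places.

joint[0] = (0.0000, 0.0000)  (base)
link 0: phi[0] = -45 = -45 deg
  cos(-45 deg) = 0.7071, sin(-45 deg) = -0.7071
  joint[1] = (0.0000, 0.0000) + 8 * (0.7071, -0.7071) = (0.0000 + 5.6569, 0.0000 + -5.6569) = (5.6569, -5.6569)
link 1: phi[1] = -45 + 155 = 110 deg
  cos(110 deg) = -0.3420, sin(110 deg) = 0.9397
  joint[2] = (5.6569, -5.6569) + 3.3 * (-0.3420, 0.9397) = (5.6569 + -1.1287, -5.6569 + 3.1010) = (4.5282, -2.5559)
End effector: (4.5282, -2.5559)

Answer: 4.5282 -2.5559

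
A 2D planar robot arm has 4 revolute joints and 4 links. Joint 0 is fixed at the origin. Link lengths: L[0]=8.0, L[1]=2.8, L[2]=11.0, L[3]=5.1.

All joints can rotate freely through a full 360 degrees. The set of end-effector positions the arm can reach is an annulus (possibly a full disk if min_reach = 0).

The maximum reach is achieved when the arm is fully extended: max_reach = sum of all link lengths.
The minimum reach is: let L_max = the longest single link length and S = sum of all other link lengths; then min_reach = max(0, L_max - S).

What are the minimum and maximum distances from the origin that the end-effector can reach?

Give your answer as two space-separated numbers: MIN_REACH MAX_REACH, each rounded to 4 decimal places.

Answer: 0.0000 26.9000

Derivation:
Link lengths: [8.0, 2.8, 11.0, 5.1]
max_reach = 8 + 2.8 + 11 + 5.1 = 26.9
L_max = max([8.0, 2.8, 11.0, 5.1]) = 11
S (sum of others) = 26.9 - 11 = 15.9
min_reach = max(0, 11 - 15.9) = max(0, -4.9) = 0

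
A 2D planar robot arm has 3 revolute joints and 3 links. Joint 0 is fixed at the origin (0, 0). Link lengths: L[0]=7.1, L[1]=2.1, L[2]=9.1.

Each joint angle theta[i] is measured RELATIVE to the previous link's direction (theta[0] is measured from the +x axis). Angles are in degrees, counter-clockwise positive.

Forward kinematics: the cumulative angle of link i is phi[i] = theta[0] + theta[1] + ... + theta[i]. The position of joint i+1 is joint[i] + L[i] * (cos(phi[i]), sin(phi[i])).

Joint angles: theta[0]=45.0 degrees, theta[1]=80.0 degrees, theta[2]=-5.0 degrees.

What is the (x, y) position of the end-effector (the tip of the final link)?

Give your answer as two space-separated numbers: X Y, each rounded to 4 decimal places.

Answer: -0.7341 14.6215

Derivation:
joint[0] = (0.0000, 0.0000)  (base)
link 0: phi[0] = 45 = 45 deg
  cos(45 deg) = 0.7071, sin(45 deg) = 0.7071
  joint[1] = (0.0000, 0.0000) + 7.1 * (0.7071, 0.7071) = (0.0000 + 5.0205, 0.0000 + 5.0205) = (5.0205, 5.0205)
link 1: phi[1] = 45 + 80 = 125 deg
  cos(125 deg) = -0.5736, sin(125 deg) = 0.8192
  joint[2] = (5.0205, 5.0205) + 2.1 * (-0.5736, 0.8192) = (5.0205 + -1.2045, 5.0205 + 1.7202) = (3.8159, 6.7407)
link 2: phi[2] = 45 + 80 + -5 = 120 deg
  cos(120 deg) = -0.5000, sin(120 deg) = 0.8660
  joint[3] = (3.8159, 6.7407) + 9.1 * (-0.5000, 0.8660) = (3.8159 + -4.5500, 6.7407 + 7.8808) = (-0.7341, 14.6215)
End effector: (-0.7341, 14.6215)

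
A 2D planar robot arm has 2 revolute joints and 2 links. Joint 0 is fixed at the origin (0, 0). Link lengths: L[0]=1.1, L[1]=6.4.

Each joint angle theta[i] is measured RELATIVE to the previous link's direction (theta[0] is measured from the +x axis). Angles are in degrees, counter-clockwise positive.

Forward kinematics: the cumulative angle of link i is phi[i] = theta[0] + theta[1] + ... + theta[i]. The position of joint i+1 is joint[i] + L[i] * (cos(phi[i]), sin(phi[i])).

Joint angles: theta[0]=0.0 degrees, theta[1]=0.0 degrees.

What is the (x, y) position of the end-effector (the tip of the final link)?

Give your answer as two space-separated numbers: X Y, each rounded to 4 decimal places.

joint[0] = (0.0000, 0.0000)  (base)
link 0: phi[0] = 0 = 0 deg
  cos(0 deg) = 1.0000, sin(0 deg) = 0.0000
  joint[1] = (0.0000, 0.0000) + 1.1 * (1.0000, 0.0000) = (0.0000 + 1.1000, 0.0000 + 0.0000) = (1.1000, 0.0000)
link 1: phi[1] = 0 + 0 = 0 deg
  cos(0 deg) = 1.0000, sin(0 deg) = 0.0000
  joint[2] = (1.1000, 0.0000) + 6.4 * (1.0000, 0.0000) = (1.1000 + 6.4000, 0.0000 + 0.0000) = (7.5000, 0.0000)
End effector: (7.5000, 0.0000)

Answer: 7.5000 0.0000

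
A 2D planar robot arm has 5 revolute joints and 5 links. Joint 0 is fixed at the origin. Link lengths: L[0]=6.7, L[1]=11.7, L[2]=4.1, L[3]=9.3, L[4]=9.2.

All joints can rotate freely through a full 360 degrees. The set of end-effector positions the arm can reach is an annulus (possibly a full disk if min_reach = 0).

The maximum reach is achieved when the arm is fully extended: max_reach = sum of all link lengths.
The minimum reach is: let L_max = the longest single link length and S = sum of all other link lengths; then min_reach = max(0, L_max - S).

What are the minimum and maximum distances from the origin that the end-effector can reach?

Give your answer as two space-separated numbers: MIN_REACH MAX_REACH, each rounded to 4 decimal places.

Link lengths: [6.7, 11.7, 4.1, 9.3, 9.2]
max_reach = 6.7 + 11.7 + 4.1 + 9.3 + 9.2 = 41
L_max = max([6.7, 11.7, 4.1, 9.3, 9.2]) = 11.7
S (sum of others) = 41 - 11.7 = 29.3
min_reach = max(0, 11.7 - 29.3) = max(0, -17.6) = 0

Answer: 0.0000 41.0000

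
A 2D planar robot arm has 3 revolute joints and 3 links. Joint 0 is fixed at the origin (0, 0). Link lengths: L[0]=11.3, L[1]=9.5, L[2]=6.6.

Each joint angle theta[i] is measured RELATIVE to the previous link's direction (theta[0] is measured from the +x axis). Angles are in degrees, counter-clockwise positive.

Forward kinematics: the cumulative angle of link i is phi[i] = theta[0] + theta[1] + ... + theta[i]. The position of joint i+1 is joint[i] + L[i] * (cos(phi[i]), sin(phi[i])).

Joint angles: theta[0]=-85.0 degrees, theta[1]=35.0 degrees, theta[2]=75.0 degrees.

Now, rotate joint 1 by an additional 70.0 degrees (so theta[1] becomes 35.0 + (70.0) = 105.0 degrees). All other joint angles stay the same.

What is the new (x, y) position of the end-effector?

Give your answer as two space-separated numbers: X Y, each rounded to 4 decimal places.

joint[0] = (0.0000, 0.0000)  (base)
link 0: phi[0] = -85 = -85 deg
  cos(-85 deg) = 0.0872, sin(-85 deg) = -0.9962
  joint[1] = (0.0000, 0.0000) + 11.3 * (0.0872, -0.9962) = (0.0000 + 0.9849, 0.0000 + -11.2570) = (0.9849, -11.2570)
link 1: phi[1] = -85 + 105 = 20 deg
  cos(20 deg) = 0.9397, sin(20 deg) = 0.3420
  joint[2] = (0.9849, -11.2570) + 9.5 * (0.9397, 0.3420) = (0.9849 + 8.9271, -11.2570 + 3.2492) = (9.9119, -8.0078)
link 2: phi[2] = -85 + 105 + 75 = 95 deg
  cos(95 deg) = -0.0872, sin(95 deg) = 0.9962
  joint[3] = (9.9119, -8.0078) + 6.6 * (-0.0872, 0.9962) = (9.9119 + -0.5752, -8.0078 + 6.5749) = (9.3367, -1.4329)
End effector: (9.3367, -1.4329)

Answer: 9.3367 -1.4329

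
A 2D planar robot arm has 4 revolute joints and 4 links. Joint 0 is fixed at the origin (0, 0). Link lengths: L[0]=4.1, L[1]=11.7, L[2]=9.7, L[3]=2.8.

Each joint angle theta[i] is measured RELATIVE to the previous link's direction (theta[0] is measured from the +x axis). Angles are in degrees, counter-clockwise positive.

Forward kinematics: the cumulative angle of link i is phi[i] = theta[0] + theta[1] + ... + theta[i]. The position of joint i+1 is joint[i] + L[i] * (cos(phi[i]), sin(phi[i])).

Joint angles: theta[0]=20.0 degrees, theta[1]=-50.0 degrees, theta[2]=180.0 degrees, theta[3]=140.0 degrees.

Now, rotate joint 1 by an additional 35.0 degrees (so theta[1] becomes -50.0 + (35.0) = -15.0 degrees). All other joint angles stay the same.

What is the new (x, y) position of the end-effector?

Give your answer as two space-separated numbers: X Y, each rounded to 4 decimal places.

joint[0] = (0.0000, 0.0000)  (base)
link 0: phi[0] = 20 = 20 deg
  cos(20 deg) = 0.9397, sin(20 deg) = 0.3420
  joint[1] = (0.0000, 0.0000) + 4.1 * (0.9397, 0.3420) = (0.0000 + 3.8527, 0.0000 + 1.4023) = (3.8527, 1.4023)
link 1: phi[1] = 20 + -15 = 5 deg
  cos(5 deg) = 0.9962, sin(5 deg) = 0.0872
  joint[2] = (3.8527, 1.4023) + 11.7 * (0.9962, 0.0872) = (3.8527 + 11.6555, 1.4023 + 1.0197) = (15.5082, 2.4220)
link 2: phi[2] = 20 + -15 + 180 = 185 deg
  cos(185 deg) = -0.9962, sin(185 deg) = -0.0872
  joint[3] = (15.5082, 2.4220) + 9.7 * (-0.9962, -0.0872) = (15.5082 + -9.6631, 2.4220 + -0.8454) = (5.8451, 1.5766)
link 3: phi[3] = 20 + -15 + 180 + 140 = 325 deg
  cos(325 deg) = 0.8192, sin(325 deg) = -0.5736
  joint[4] = (5.8451, 1.5766) + 2.8 * (0.8192, -0.5736) = (5.8451 + 2.2936, 1.5766 + -1.6060) = (8.1388, -0.0294)
End effector: (8.1388, -0.0294)

Answer: 8.1388 -0.0294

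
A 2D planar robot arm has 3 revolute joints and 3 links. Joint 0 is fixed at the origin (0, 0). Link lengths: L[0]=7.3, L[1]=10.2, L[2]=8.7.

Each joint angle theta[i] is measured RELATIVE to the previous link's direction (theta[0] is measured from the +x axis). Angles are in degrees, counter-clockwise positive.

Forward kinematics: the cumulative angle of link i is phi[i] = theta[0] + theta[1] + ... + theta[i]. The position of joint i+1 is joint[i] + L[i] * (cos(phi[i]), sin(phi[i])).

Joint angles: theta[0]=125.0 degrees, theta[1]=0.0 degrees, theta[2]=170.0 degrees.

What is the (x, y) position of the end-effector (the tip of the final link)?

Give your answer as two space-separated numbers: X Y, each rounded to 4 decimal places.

Answer: -6.3608 6.4503

Derivation:
joint[0] = (0.0000, 0.0000)  (base)
link 0: phi[0] = 125 = 125 deg
  cos(125 deg) = -0.5736, sin(125 deg) = 0.8192
  joint[1] = (0.0000, 0.0000) + 7.3 * (-0.5736, 0.8192) = (0.0000 + -4.1871, 0.0000 + 5.9798) = (-4.1871, 5.9798)
link 1: phi[1] = 125 + 0 = 125 deg
  cos(125 deg) = -0.5736, sin(125 deg) = 0.8192
  joint[2] = (-4.1871, 5.9798) + 10.2 * (-0.5736, 0.8192) = (-4.1871 + -5.8505, 5.9798 + 8.3554) = (-10.0376, 14.3352)
link 2: phi[2] = 125 + 0 + 170 = 295 deg
  cos(295 deg) = 0.4226, sin(295 deg) = -0.9063
  joint[3] = (-10.0376, 14.3352) + 8.7 * (0.4226, -0.9063) = (-10.0376 + 3.6768, 14.3352 + -7.8849) = (-6.3608, 6.4503)
End effector: (-6.3608, 6.4503)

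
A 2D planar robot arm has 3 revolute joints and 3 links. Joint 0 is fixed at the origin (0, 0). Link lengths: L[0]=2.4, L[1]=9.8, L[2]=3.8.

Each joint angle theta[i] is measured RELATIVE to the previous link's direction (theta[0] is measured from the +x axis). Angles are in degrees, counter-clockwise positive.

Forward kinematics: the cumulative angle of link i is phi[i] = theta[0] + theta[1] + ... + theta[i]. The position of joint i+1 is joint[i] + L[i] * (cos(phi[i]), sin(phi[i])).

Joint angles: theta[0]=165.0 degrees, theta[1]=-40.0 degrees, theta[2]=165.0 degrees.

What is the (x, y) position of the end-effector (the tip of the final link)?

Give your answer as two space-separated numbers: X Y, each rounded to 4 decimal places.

Answer: -6.6396 5.0780

Derivation:
joint[0] = (0.0000, 0.0000)  (base)
link 0: phi[0] = 165 = 165 deg
  cos(165 deg) = -0.9659, sin(165 deg) = 0.2588
  joint[1] = (0.0000, 0.0000) + 2.4 * (-0.9659, 0.2588) = (0.0000 + -2.3182, 0.0000 + 0.6212) = (-2.3182, 0.6212)
link 1: phi[1] = 165 + -40 = 125 deg
  cos(125 deg) = -0.5736, sin(125 deg) = 0.8192
  joint[2] = (-2.3182, 0.6212) + 9.8 * (-0.5736, 0.8192) = (-2.3182 + -5.6210, 0.6212 + 8.0277) = (-7.9393, 8.6489)
link 2: phi[2] = 165 + -40 + 165 = 290 deg
  cos(290 deg) = 0.3420, sin(290 deg) = -0.9397
  joint[3] = (-7.9393, 8.6489) + 3.8 * (0.3420, -0.9397) = (-7.9393 + 1.2997, 8.6489 + -3.5708) = (-6.6396, 5.0780)
End effector: (-6.6396, 5.0780)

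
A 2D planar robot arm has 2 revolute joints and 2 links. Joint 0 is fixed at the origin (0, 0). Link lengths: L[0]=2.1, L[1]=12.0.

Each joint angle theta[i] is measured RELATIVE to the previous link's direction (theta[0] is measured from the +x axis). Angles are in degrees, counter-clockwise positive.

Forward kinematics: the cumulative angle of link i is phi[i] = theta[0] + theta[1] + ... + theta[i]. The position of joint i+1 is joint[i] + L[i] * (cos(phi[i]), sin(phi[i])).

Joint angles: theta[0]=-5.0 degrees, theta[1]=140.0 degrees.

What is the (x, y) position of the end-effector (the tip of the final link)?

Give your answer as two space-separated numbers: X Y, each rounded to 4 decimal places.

joint[0] = (0.0000, 0.0000)  (base)
link 0: phi[0] = -5 = -5 deg
  cos(-5 deg) = 0.9962, sin(-5 deg) = -0.0872
  joint[1] = (0.0000, 0.0000) + 2.1 * (0.9962, -0.0872) = (0.0000 + 2.0920, 0.0000 + -0.1830) = (2.0920, -0.1830)
link 1: phi[1] = -5 + 140 = 135 deg
  cos(135 deg) = -0.7071, sin(135 deg) = 0.7071
  joint[2] = (2.0920, -0.1830) + 12 * (-0.7071, 0.7071) = (2.0920 + -8.4853, -0.1830 + 8.4853) = (-6.3933, 8.3023)
End effector: (-6.3933, 8.3023)

Answer: -6.3933 8.3023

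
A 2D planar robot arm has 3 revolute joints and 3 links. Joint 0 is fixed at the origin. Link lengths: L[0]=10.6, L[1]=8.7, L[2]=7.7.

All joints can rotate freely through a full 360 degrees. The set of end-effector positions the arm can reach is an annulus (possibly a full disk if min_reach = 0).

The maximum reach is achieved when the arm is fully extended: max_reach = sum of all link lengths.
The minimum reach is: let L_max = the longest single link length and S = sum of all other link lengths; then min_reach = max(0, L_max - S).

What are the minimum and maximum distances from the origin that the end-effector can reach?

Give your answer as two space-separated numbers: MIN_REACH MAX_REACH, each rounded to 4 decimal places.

Link lengths: [10.6, 8.7, 7.7]
max_reach = 10.6 + 8.7 + 7.7 = 27
L_max = max([10.6, 8.7, 7.7]) = 10.6
S (sum of others) = 27 - 10.6 = 16.4
min_reach = max(0, 10.6 - 16.4) = max(0, -5.8) = 0

Answer: 0.0000 27.0000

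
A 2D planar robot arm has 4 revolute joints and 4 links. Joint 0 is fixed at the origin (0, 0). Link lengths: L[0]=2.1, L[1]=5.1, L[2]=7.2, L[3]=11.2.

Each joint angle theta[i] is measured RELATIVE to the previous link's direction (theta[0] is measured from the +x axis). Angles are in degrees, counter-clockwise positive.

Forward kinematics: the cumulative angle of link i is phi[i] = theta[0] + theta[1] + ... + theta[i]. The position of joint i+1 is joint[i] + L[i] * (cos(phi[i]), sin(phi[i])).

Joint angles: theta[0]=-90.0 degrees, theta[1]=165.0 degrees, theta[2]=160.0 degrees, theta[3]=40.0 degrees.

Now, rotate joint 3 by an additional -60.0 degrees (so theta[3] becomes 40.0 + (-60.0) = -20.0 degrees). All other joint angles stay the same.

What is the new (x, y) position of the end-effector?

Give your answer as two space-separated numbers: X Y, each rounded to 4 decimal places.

joint[0] = (0.0000, 0.0000)  (base)
link 0: phi[0] = -90 = -90 deg
  cos(-90 deg) = 0.0000, sin(-90 deg) = -1.0000
  joint[1] = (0.0000, 0.0000) + 2.1 * (0.0000, -1.0000) = (0.0000 + 0.0000, 0.0000 + -2.1000) = (0.0000, -2.1000)
link 1: phi[1] = -90 + 165 = 75 deg
  cos(75 deg) = 0.2588, sin(75 deg) = 0.9659
  joint[2] = (0.0000, -2.1000) + 5.1 * (0.2588, 0.9659) = (0.0000 + 1.3200, -2.1000 + 4.9262) = (1.3200, 2.8262)
link 2: phi[2] = -90 + 165 + 160 = 235 deg
  cos(235 deg) = -0.5736, sin(235 deg) = -0.8192
  joint[3] = (1.3200, 2.8262) + 7.2 * (-0.5736, -0.8192) = (1.3200 + -4.1298, 2.8262 + -5.8979) = (-2.8098, -3.0717)
link 3: phi[3] = -90 + 165 + 160 + -20 = 215 deg
  cos(215 deg) = -0.8192, sin(215 deg) = -0.5736
  joint[4] = (-2.8098, -3.0717) + 11.2 * (-0.8192, -0.5736) = (-2.8098 + -9.1745, -3.0717 + -6.4241) = (-11.9843, -9.4957)
End effector: (-11.9843, -9.4957)

Answer: -11.9843 -9.4957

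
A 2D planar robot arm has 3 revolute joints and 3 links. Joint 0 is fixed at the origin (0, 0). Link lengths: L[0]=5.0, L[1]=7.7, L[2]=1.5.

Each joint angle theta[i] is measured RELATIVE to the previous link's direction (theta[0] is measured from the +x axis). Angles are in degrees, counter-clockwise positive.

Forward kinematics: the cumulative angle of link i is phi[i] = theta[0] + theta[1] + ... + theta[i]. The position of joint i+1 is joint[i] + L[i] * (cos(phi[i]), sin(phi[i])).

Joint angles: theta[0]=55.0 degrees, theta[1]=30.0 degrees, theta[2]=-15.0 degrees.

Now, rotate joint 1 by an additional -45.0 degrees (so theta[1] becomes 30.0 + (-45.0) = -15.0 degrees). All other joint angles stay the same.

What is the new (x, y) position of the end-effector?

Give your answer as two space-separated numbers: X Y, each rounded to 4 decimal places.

joint[0] = (0.0000, 0.0000)  (base)
link 0: phi[0] = 55 = 55 deg
  cos(55 deg) = 0.5736, sin(55 deg) = 0.8192
  joint[1] = (0.0000, 0.0000) + 5 * (0.5736, 0.8192) = (0.0000 + 2.8679, 0.0000 + 4.0958) = (2.8679, 4.0958)
link 1: phi[1] = 55 + -15 = 40 deg
  cos(40 deg) = 0.7660, sin(40 deg) = 0.6428
  joint[2] = (2.8679, 4.0958) + 7.7 * (0.7660, 0.6428) = (2.8679 + 5.8985, 4.0958 + 4.9495) = (8.7664, 9.0452)
link 2: phi[2] = 55 + -15 + -15 = 25 deg
  cos(25 deg) = 0.9063, sin(25 deg) = 0.4226
  joint[3] = (8.7664, 9.0452) + 1.5 * (0.9063, 0.4226) = (8.7664 + 1.3595, 9.0452 + 0.6339) = (10.1259, 9.6792)
End effector: (10.1259, 9.6792)

Answer: 10.1259 9.6792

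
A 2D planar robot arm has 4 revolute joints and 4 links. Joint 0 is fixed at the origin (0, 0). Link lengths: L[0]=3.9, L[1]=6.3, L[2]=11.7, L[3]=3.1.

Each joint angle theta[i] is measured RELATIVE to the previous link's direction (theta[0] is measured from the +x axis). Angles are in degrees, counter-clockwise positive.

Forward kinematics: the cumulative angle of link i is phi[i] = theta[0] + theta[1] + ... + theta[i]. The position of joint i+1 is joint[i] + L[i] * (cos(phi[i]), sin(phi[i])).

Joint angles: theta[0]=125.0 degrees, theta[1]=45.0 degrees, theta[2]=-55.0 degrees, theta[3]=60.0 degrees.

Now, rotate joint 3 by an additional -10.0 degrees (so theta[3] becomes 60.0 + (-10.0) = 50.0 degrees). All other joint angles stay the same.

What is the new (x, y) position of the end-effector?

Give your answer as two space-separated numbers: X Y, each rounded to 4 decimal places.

Answer: -16.3802 15.6948

Derivation:
joint[0] = (0.0000, 0.0000)  (base)
link 0: phi[0] = 125 = 125 deg
  cos(125 deg) = -0.5736, sin(125 deg) = 0.8192
  joint[1] = (0.0000, 0.0000) + 3.9 * (-0.5736, 0.8192) = (0.0000 + -2.2369, 0.0000 + 3.1947) = (-2.2369, 3.1947)
link 1: phi[1] = 125 + 45 = 170 deg
  cos(170 deg) = -0.9848, sin(170 deg) = 0.1736
  joint[2] = (-2.2369, 3.1947) + 6.3 * (-0.9848, 0.1736) = (-2.2369 + -6.2043, 3.1947 + 1.0940) = (-8.4412, 4.2887)
link 2: phi[2] = 125 + 45 + -55 = 115 deg
  cos(115 deg) = -0.4226, sin(115 deg) = 0.9063
  joint[3] = (-8.4412, 4.2887) + 11.7 * (-0.4226, 0.9063) = (-8.4412 + -4.9446, 4.2887 + 10.6038) = (-13.3859, 14.8925)
link 3: phi[3] = 125 + 45 + -55 + 50 = 165 deg
  cos(165 deg) = -0.9659, sin(165 deg) = 0.2588
  joint[4] = (-13.3859, 14.8925) + 3.1 * (-0.9659, 0.2588) = (-13.3859 + -2.9944, 14.8925 + 0.8023) = (-16.3802, 15.6948)
End effector: (-16.3802, 15.6948)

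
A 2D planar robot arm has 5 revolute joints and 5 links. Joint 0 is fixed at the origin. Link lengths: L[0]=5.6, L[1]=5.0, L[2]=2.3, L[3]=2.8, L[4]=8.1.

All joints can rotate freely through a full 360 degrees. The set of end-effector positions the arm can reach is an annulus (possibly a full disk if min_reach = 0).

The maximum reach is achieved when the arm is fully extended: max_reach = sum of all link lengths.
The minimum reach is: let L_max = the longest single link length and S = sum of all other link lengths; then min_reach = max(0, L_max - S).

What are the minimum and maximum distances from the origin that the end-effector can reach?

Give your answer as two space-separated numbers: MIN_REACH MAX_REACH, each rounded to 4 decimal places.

Link lengths: [5.6, 5.0, 2.3, 2.8, 8.1]
max_reach = 5.6 + 5 + 2.3 + 2.8 + 8.1 = 23.8
L_max = max([5.6, 5.0, 2.3, 2.8, 8.1]) = 8.1
S (sum of others) = 23.8 - 8.1 = 15.7
min_reach = max(0, 8.1 - 15.7) = max(0, -7.6) = 0

Answer: 0.0000 23.8000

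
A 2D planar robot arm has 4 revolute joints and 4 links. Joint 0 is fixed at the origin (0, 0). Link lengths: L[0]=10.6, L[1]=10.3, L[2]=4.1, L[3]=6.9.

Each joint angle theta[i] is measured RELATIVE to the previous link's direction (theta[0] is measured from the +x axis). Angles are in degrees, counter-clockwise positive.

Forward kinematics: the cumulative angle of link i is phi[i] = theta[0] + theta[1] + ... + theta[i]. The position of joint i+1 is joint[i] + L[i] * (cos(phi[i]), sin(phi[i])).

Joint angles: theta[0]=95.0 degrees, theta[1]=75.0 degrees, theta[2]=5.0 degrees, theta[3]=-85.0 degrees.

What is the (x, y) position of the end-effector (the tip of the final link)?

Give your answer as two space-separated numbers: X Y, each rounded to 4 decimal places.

joint[0] = (0.0000, 0.0000)  (base)
link 0: phi[0] = 95 = 95 deg
  cos(95 deg) = -0.0872, sin(95 deg) = 0.9962
  joint[1] = (0.0000, 0.0000) + 10.6 * (-0.0872, 0.9962) = (0.0000 + -0.9239, 0.0000 + 10.5597) = (-0.9239, 10.5597)
link 1: phi[1] = 95 + 75 = 170 deg
  cos(170 deg) = -0.9848, sin(170 deg) = 0.1736
  joint[2] = (-0.9239, 10.5597) + 10.3 * (-0.9848, 0.1736) = (-0.9239 + -10.1435, 10.5597 + 1.7886) = (-11.0674, 12.3482)
link 2: phi[2] = 95 + 75 + 5 = 175 deg
  cos(175 deg) = -0.9962, sin(175 deg) = 0.0872
  joint[3] = (-11.0674, 12.3482) + 4.1 * (-0.9962, 0.0872) = (-11.0674 + -4.0844, 12.3482 + 0.3573) = (-15.1518, 12.7056)
link 3: phi[3] = 95 + 75 + 5 + -85 = 90 deg
  cos(90 deg) = 0.0000, sin(90 deg) = 1.0000
  joint[4] = (-15.1518, 12.7056) + 6.9 * (0.0000, 1.0000) = (-15.1518 + 0.0000, 12.7056 + 6.9000) = (-15.1518, 19.6056)
End effector: (-15.1518, 19.6056)

Answer: -15.1518 19.6056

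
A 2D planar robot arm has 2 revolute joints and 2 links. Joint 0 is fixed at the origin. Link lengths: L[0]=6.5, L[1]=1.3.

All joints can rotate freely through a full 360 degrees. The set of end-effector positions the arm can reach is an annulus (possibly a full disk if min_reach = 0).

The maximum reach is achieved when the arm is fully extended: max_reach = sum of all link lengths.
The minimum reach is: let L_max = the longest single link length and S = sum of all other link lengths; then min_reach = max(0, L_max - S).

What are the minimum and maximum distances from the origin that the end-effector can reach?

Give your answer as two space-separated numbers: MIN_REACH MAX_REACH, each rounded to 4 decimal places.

Answer: 5.2000 7.8000

Derivation:
Link lengths: [6.5, 1.3]
max_reach = 6.5 + 1.3 = 7.8
L_max = max([6.5, 1.3]) = 6.5
S (sum of others) = 7.8 - 6.5 = 1.3
min_reach = max(0, 6.5 - 1.3) = max(0, 5.2) = 5.2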